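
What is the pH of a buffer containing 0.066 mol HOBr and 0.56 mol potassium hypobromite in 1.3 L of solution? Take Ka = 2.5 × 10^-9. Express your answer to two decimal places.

pH = 9.53

pKa = −log(2.5 × 10^-9) = 8.602
Henderson–Hasselbalch: pH = pKa + log([OBr-]/[HOBr]) = 8.602 + log(0.56/0.066)
pH = 8.602 + (+0.929) = 9.53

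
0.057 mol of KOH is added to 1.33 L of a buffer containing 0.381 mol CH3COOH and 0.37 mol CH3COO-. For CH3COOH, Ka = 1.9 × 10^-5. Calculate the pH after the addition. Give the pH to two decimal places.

OH- converts CH3COOH to CH3COO-: CH3COOH → 0.324 mol, CH3COO- → 0.427 mol.
pKa = −log(1.9 × 10^-5) = 4.721
Henderson–Hasselbalch with mole ratio 0.427/0.324: pH = 4.721 + (+0.120)

pH = 4.84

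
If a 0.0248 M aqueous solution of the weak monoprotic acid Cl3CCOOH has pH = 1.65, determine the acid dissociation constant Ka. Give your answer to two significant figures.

[H+] = 10^(-1.65) = 2.24 × 10^-2 M
At equilibrium [HA] = 0.0248 − 2.24 × 10^-2 = 2.40 × 10^-3 M
Ka = [H+][A-]/[HA] = (2.24 × 10^-2)² / 2.40 × 10^-3 = 2.1 × 10^-1

Ka = 2.1 × 10^-1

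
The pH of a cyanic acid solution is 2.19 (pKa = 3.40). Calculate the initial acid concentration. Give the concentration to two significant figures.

C₀ = 1.1 × 10^-1 M

[H+] = 10^(-2.19) = 6.46 × 10^-3 M = x
Ka = 10^(−3.40) = 3.98 × 10^-4
Ka = x²/(C₀ − x) ⇒ C₀ = x + x²/Ka
C₀ = 6.46 × 10^-3 + (6.46 × 10^-3)²/(3.98 × 10^-4) = 1.11 × 10^-1 M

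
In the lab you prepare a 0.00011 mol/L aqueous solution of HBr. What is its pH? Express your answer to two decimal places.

pH = 3.96

HBr is a strong acid and dissociates completely, so [H+] = 0.00011 M.
pH = -log(0.00011) = 3.96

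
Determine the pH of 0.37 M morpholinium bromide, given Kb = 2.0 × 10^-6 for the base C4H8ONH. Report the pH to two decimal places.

pH = 4.37

C4H8ONH2+ is the conjugate acid of the weak base C4H8ONH.
Ka = Kw/Kb = 1.0×10^-14 / 2.0 × 10^-6 = 5.00 × 10^-9
From the ICE table, Ka = [H+]²/(0.37 − [H+]) = 5.00 × 10^-9.
Assume [H+] ≪ 0.37: [H+] ≈ √(5.00 × 10^-9 × 0.37) = 4.30 × 10^-5 M
([H+]/C₀ = 0.012% < 5%, so the approximation holds.)
pH = −log(4.30 × 10^-5) = 4.37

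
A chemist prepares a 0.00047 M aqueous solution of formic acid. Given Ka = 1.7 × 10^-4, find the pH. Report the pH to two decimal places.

pH = 3.68

HCOOH ⇌ HCOO- + H+
From the ICE table, Ka = x²/(0.00047 − x) = 1.7 × 10^-4.
The 5% rule fails; solving x² + Ka·x − Ka·C₀ = 0 exactly:
x = (−Ka + √(Ka² + 4·Ka·C₀))/2 = 2.10 × 10^-4 M
pH = −log[H+] = −log(2.10 × 10^-4) = 3.68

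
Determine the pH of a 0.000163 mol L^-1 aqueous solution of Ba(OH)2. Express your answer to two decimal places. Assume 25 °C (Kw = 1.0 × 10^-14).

Ba(OH)2 is a strong base (each formula unit releases 2 OH-); [OH-] = 0.000326 M.
pOH = -log(0.000326) = 3.49
pH = 14.00 - 3.49 = 10.51

pH = 10.51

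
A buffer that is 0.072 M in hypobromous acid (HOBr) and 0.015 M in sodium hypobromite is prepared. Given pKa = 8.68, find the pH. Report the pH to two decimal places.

Henderson–Hasselbalch: pH = pKa + log([OBr-]/[HOBr]) = 8.68 + log(0.015/0.072)
pH = 8.68 + (-0.681) = 8.00

pH = 8.00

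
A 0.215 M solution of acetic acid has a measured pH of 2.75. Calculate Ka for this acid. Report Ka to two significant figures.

Ka = 1.5 × 10^-5

[H+] = 10^(-2.75) = 1.78 × 10^-3 M
At equilibrium [HA] = 0.215 − 1.78 × 10^-3 = 2.13 × 10^-1 M
Ka = [H+][A-]/[HA] = (1.78 × 10^-3)² / 2.13 × 10^-1 = 1.5 × 10^-5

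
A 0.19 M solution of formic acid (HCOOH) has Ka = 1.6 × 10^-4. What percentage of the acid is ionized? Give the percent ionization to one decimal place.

2.9%

HCOOH ⇌ HCOO- + H+; let x = [H+] at equilibrium.
x ≈ √(Ka·C₀) = √(1.6 × 10^-4 × 0.19) = 5.51 × 10^-3 M
Fraction ionized = 5.51 × 10^-3 / 0.19 = 0.0290 → 2.9%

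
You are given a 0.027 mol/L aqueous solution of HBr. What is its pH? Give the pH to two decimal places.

HBr is a strong acid and dissociates completely, so [H+] = 0.027 M.
pH = -log(0.027) = 1.57

pH = 1.57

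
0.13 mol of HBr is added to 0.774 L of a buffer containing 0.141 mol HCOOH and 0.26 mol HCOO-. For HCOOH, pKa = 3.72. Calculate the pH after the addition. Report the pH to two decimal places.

Added H+ converts HCOO- to HCOOH: HCOOH → 0.271 mol, HCOO- → 0.13 mol.
pH = pKa + log(n_HCOO-/n_HCOOH) = 3.72 + log(0.13/0.271) = 3.72 + (-0.319)

pH = 3.40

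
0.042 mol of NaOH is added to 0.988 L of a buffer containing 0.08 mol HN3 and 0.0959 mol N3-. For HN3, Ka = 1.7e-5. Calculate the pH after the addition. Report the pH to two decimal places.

OH- converts HN3 to N3-: HN3 → 0.038 mol, N3- → 0.138 mol.
pKa = −log(1.7 × 10^-5) = 4.770
Henderson–Hasselbalch with mole ratio 0.138/0.038: pH = 4.770 + (+0.560)

pH = 5.33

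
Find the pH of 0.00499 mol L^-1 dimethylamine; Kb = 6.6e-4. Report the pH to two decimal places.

pH = 11.18

(CH3)2NH + H2O ⇌ (CH3)2NH2+ + OH-
Kb = x²/(0.00499 − x) = 6.6 × 10^-4
Here C₀/Kb ≈ 7.56, so the small-x approximation fails. Use the quadratic:
x = [−0.00066 + √(0.00066² + 1.32e-05)]/2 = 1.51 × 10^-3 M
pOH = 2.82, so pH = 14.00 − pOH = 11.18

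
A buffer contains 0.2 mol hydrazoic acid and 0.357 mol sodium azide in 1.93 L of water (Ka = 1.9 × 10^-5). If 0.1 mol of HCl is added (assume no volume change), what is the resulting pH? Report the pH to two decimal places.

Added H+ converts N3- to HN3: HN3 → 0.3 mol, N3- → 0.257 mol.
pKa = −log(1.9 × 10^-5) = 4.721
pH = pKa + log([A⁻]/[HA]) = 4.721 + log(0.257/0.3) = 4.721 -0.067

pH = 4.65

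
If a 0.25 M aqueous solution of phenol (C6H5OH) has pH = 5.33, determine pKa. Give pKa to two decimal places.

pKa = 10.06

[H+] = 10^(-5.33) = 4.68 × 10^-6 M
At equilibrium [HA] = 0.25 − 4.68 × 10^-6 = 2.50 × 10^-1 M
Ka = [H+][A-]/[HA] = (4.68 × 10^-6)² / 2.50 × 10^-1 = 8.76 × 10^-11
pKa = -log(8.76 × 10^-11) = 10.06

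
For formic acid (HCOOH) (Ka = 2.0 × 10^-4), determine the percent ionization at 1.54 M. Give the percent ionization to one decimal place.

HCOOH ⇌ HCOO- + H+; let x = [H+] at equilibrium.
x ≈ √(Ka·C₀) = √(2.0 × 10^-4 × 1.54) = 1.75 × 10^-2 M
Fraction ionized = 1.75 × 10^-2 / 1.54 = 0.0114 → 1.1%

1.1%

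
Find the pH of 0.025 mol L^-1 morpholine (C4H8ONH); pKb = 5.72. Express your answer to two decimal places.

C4H8ONH + H2O ⇌ C4H8ONH2+ + OH-
Kb = 10^(−5.72) = 1.91 × 10^-6
Let x = [OH-] at equilibrium. Kb = x²/(0.025 − x).
Assume x ≪ 0.025: x ≈ √(1.91 × 10^-6 × 0.025) = 2.19 × 10^-4 M
(x/C₀ = 0.87% < 5%, so the approximation holds.)
pOH = 3.66, so pH = 14.00 − pOH = 10.34

pH = 10.34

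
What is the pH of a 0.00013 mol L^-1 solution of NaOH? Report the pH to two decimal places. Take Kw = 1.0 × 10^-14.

pH = 10.11

NaOH is a strong base; [OH-] = 0.00013 M.
pOH = -log(0.00013) = 3.89
pH = 14.00 - 3.89 = 10.11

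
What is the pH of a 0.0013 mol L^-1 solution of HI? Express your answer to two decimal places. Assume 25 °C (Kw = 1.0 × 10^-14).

HI is a strong acid and dissociates completely, so [H+] = 0.0013 M.
pH = -log(0.0013) = 2.89

pH = 2.89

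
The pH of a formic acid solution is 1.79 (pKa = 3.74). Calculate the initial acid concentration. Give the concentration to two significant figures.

[H+] = 10^(-1.79) = 1.62 × 10^-2 M = x
Ka = 10^(−3.74) = 1.82 × 10^-4
Ka = x²/(C₀ − x) ⇒ C₀ = x + x²/Ka
C₀ = 1.62 × 10^-2 + (1.62 × 10^-2)²/(1.82 × 10^-4) = 1.46 M

C₀ = 1.5 M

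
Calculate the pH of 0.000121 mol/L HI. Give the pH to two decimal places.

HI is a strong acid and dissociates completely, so [H+] = 0.000121 M.
pH = -log(0.000121) = 3.92

pH = 3.92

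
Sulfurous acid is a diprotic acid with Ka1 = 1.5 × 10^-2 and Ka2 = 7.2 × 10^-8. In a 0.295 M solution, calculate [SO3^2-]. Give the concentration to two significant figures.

First ionization gives [H+] ≈ [HSO3-] = 5.94 × 10^-2 M.
Second step: Ka2 = [H+][SO3^2-]/[HSO3-] ≈ [SO3^2-] (since [H+] ≈ [HSO3-]).
So [SO3^2-] ≈ Ka2.

7.2 × 10^-8 M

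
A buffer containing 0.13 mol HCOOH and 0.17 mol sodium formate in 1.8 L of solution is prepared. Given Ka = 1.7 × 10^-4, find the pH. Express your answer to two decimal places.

pKa = −log(1.7 × 10^-4) = 3.770
Using pH = pKa + log([base]/[acid]) with [base]/[acid] = 0.17/0.13:
pH = 3.770 + (+0.117) = 3.89

pH = 3.89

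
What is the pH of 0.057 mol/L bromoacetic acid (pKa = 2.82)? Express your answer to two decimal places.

BrCH2COOH ⇌ BrCH2COO- + H+
Ka = 10^(−2.82) = 1.51 × 10^-3
From the ICE table, Ka = x²/(0.057 − x) = 1.51 × 10^-3.
x is not negligible relative to C₀; solve x² + 0.00151·x − 8.61e-05 = 0.
x = (−Ka + √(Ka² + 4·Ka·C₀))/2 = 8.55 × 10^-3 M
pH = −log(8.55 × 10^-3) = 2.07

pH = 2.07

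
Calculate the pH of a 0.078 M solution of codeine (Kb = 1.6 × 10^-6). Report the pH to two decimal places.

pH = 10.55

C18H21NO3 + H2O ⇌ C18H22NO3+ + OH-
Kb = [OH-]²/(0.078 − [OH-]) = 1.6 × 10^-6
Since Kb ≪ C₀, [OH-] ≈ √(Kb·C₀) = 3.53 × 10^-4 M.
([OH-]/C₀ = 0.45% < 5%, so the approximation holds.)
pOH = 3.45, so pH = 14.00 − pOH = 10.55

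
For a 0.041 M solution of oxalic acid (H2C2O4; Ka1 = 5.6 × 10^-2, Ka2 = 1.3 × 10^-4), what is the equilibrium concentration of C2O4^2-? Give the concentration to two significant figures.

1.3 × 10^-4 M

First ionization gives [H+] ≈ [HC2O4-] = 2.75 × 10^-2 M.
Second step: Ka2 = [H+][C2O4^2-]/[HC2O4-] ≈ [C2O4^2-] (since [H+] ≈ [HC2O4-]).
So [C2O4^2-] ≈ Ka2.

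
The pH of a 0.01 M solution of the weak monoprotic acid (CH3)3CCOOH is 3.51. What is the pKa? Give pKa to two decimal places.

[H+] = 10^(-3.51) = 3.09 × 10^-4 M
At equilibrium [HA] = 0.01 − 3.09 × 10^-4 = 9.69 × 10^-3 M
Ka = [H+][A-]/[HA] = (3.09 × 10^-4)² / 9.69 × 10^-3 = 9.85 × 10^-6
pKa = -log(9.85 × 10^-6) = 5.01

pKa = 5.01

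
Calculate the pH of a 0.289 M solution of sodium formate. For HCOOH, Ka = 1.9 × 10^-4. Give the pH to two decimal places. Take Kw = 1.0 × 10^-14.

HCOO- is the conjugate base of the weak acid HCOOH.
Kb = Kw/Ka = 1.0×10^-14 / 1.9 × 10^-4 = 5.26 × 10^-11
Kb = x²/(0.289 − x) = 5.26 × 10^-11
Since Kb ≪ C₀, x ≈ √(Kb·C₀) = 3.90 × 10^-6 M.
Check: 0.0013% ionized — well under 5%, approximation valid.
pOH = −log(3.90 × 10^-6) = 5.41; pH = 14.00 − 5.41 = 8.59

pH = 8.59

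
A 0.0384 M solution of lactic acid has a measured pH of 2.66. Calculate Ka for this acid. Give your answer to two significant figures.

[H+] = 10^(-2.66) = 2.19 × 10^-3 M
At equilibrium [HA] = 0.0384 − 2.19 × 10^-3 = 3.62 × 10^-2 M
Ka = [H+][A-]/[HA] = (2.19 × 10^-3)² / 3.62 × 10^-2 = 1.3 × 10^-4

Ka = 1.3 × 10^-4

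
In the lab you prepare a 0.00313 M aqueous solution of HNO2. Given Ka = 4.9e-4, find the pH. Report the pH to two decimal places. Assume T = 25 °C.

pH = 2.99

HNO2 ⇌ NO2- + H+
Let x = [H+] at equilibrium. Ka = x²/(0.00313 − x).
x is not negligible relative to C₀; solve x² + 0.00049·x − 1.53e-06 = 0.
x = (−Ka + √(Ka² + 4·Ka·C₀))/2 = 1.02 × 10^-3 M
pH = −log[H+] = −log(1.02 × 10^-3) = 2.99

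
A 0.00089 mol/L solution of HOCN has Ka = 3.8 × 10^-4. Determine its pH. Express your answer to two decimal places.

HOCN ⇌ OCN- + H+
Ka = [H+]²/(0.00089 − [H+]) = 3.8 × 10^-4
The 5% rule fails; solving [H+]² + Ka·[H+] − Ka·C₀ = 0 exactly:
[H+] = [−0.00038 + √(0.00038² + 1.35e-06)]/2 = 4.22 × 10^-4 M
pH = −log[H+] = −log(4.22 × 10^-4) = 3.37

pH = 3.37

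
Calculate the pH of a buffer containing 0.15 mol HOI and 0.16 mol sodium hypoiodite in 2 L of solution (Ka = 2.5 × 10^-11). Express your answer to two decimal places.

pKa = −log(2.5 × 10^-11) = 10.602
Using pH = pKa + log([base]/[acid]) with [base]/[acid] = 0.16/0.15:
pH = 10.602 + (+0.028) = 10.63

pH = 10.63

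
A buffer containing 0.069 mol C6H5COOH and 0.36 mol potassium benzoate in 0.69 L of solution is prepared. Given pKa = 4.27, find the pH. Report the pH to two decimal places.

Using pH = pKa + log([base]/[acid]) with [base]/[acid] = 0.36/0.069:
pH = 4.27 + (+0.717) = 4.99

pH = 4.99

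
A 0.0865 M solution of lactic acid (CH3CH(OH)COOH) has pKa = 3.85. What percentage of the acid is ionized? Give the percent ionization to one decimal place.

4.0%

CH3CH(OH)COOH ⇌ CH3CH(OH)COO- + H+; let x = [H+] at equilibrium.
Ka = 10^(−3.85) = 1.41 × 10^-4
x ≈ √(Ka·C₀) = √(1.41 × 10^-4 × 0.0865) = 3.49 × 10^-3 M
Fraction ionized = 3.49 × 10^-3 / 0.0865 = 0.0403 → 4.0%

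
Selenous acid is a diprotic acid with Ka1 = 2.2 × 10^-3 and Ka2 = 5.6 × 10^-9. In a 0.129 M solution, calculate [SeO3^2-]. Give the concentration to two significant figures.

First ionization gives [H+] ≈ [HSeO3-] = 1.58 × 10^-2 M.
Second step: Ka2 = [H+][SeO3^2-]/[HSeO3-] ≈ [SeO3^2-] (since [H+] ≈ [HSeO3-]).
So [SeO3^2-] ≈ Ka2.

5.6 × 10^-9 M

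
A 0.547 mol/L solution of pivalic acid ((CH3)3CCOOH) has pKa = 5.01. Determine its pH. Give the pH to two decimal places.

(CH3)3CCOOH ⇌ (CH3)3CCOO- + H+
Ka = 10^(−5.01) = 9.77 × 10^-6
From the ICE table, Ka = x²/(0.547 − x) = 9.77 × 10^-6.
Assume x ≪ 0.547: x ≈ √(9.77 × 10^-6 × 0.547) = 2.31 × 10^-3 M
Check: 0.42% ionized — well under 5%, approximation valid.
pH = −log[H+] = −log(2.31 × 10^-3) = 2.64

pH = 2.64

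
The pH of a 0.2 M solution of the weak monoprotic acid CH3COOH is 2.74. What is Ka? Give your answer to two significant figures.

[H+] = 10^(-2.74) = 1.82 × 10^-3 M
At equilibrium [HA] = 0.2 − 1.82 × 10^-3 = 1.98 × 10^-1 M
Ka = [H+][A-]/[HA] = (1.82 × 10^-3)² / 1.98 × 10^-1 = 1.7 × 10^-5

Ka = 1.7 × 10^-5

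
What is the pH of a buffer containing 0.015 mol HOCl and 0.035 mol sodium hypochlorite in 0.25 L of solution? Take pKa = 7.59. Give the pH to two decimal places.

pH = 7.96

Henderson–Hasselbalch: pH = pKa + log([OCl-]/[HOCl]) = 7.59 + log(0.035/0.015)
pH = 7.59 + (+0.368) = 7.96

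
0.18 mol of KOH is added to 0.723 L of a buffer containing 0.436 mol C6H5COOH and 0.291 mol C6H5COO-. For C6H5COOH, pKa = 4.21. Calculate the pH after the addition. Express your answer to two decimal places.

pH = 4.47

After neutralization: n(C6H5COOH) = 0.256 mol, n(C6H5COO-) = 0.471 mol.
pH = pKa + log(n_C6H5COO-/n_C6H5COOH) = 4.21 + log(0.471/0.256) = 4.21 + (+0.265)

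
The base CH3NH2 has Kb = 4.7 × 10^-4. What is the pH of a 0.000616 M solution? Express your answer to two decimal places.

CH3NH2 + H2O ⇌ CH3NH3+ + OH-
From the ICE table, Kb = x²/(0.000616 − x) = 4.7 × 10^-4.
The 5% rule fails; solving x² + Kb·x − Kb·C₀ = 0 exactly:
x = (−Kb + √(Kb² + 4·Kb·C₀))/2 = 3.52 × 10^-4 M
pOH = 3.45, so pH = 14.00 − pOH = 10.55

pH = 10.55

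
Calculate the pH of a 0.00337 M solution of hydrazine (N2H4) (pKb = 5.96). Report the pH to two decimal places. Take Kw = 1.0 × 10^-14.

N2H4 + H2O ⇌ N2H5+ + OH-
Kb = 10^(−5.96) = 1.10 × 10^-6
From the ICE table, Kb = x²/(0.00337 − x) = 1.10 × 10^-6.
Assume x ≪ 0.00337: x ≈ √(1.10 × 10^-6 × 0.00337) = 6.09 × 10^-5 M
Check: 1.8% ionized — well under 5%, approximation valid.
pOH = −log(6.09 × 10^-5) = 4.22; pH = 14.00 − 4.22 = 9.78

pH = 9.78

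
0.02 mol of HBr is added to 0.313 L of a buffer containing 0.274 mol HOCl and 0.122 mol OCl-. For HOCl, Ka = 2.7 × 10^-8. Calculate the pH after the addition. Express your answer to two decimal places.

Added H+ converts OCl- to HOCl: HOCl → 0.294 mol, OCl- → 0.102 mol.
pKa = −log(2.7 × 10^-8) = 7.569
pH = pKa + log(n_OCl-/n_HOCl) = 7.569 + log(0.102/0.294) = 7.569 + (-0.460)

pH = 7.11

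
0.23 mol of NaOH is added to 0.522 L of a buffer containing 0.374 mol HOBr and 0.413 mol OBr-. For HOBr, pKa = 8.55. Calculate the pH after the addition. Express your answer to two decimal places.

pH = 9.20

OH- converts HOBr to OBr-: HOBr → 0.144 mol, OBr- → 0.643 mol.
pH = pKa + log(n_OBr-/n_HOBr) = 8.55 + log(0.643/0.144) = 8.55 + (+0.650)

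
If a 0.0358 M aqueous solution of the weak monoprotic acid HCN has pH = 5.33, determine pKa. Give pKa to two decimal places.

pKa = 9.21

[H+] = 10^(-5.33) = 4.68 × 10^-6 M
At equilibrium [HA] = 0.0358 − 4.68 × 10^-6 = 3.58 × 10^-2 M
Ka = [H+][A-]/[HA] = (4.68 × 10^-6)² / 3.58 × 10^-2 = 6.12 × 10^-10
pKa = -log(6.12 × 10^-10) = 9.21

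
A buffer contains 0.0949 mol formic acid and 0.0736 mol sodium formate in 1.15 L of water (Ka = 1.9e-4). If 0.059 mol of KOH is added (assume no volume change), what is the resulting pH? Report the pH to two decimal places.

After neutralization: n(HCOOH) = 0.0359 mol, n(HCOO-) = 0.133 mol.
pKa = −log(1.9 × 10^-4) = 3.721
pH = pKa + log(n_HCOO-/n_HCOOH) = 3.721 + log(0.133/0.0359) = 3.721 + (+0.569)

pH = 4.29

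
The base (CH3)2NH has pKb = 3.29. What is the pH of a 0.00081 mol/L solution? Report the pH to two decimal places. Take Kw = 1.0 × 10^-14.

(CH3)2NH + H2O ⇌ (CH3)2NH2+ + OH-
Kb = 10^(−3.29) = 5.13 × 10^-4
Kb = [OH-]²/(0.00081 − [OH-]) = 5.13 × 10^-4
The 5% rule fails; solving [OH-]² + Kb·[OH-] − Kb·C₀ = 0 exactly:
[OH-] = (−Kb + √(Kb² + 4·Kb·C₀))/2 = 4.37 × 10^-4 M
pOH = −log(4.37 × 10^-4) = 3.36; pH = 14.00 − 3.36 = 10.64

pH = 10.64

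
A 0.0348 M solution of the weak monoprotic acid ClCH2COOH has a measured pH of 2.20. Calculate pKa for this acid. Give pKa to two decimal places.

[H+] = 10^(-2.20) = 6.31 × 10^-3 M
At equilibrium [HA] = 0.0348 − 6.31 × 10^-3 = 2.85 × 10^-2 M
Ka = [H+][A-]/[HA] = (6.31 × 10^-3)² / 2.85 × 10^-2 = 1.40 × 10^-3
pKa = -log(1.40 × 10^-3) = 2.85

pKa = 2.85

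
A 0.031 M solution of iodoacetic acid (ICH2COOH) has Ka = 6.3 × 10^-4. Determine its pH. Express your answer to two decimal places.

ICH2COOH ⇌ ICH2COO- + H+
From the ICE table, Ka = x²/(0.031 − x) = 6.3 × 10^-4.
x is not negligible relative to C₀; solve x² + 0.00063·x − 1.95e-05 = 0.
x = (−Ka + √(Ka² + 4·Ka·C₀))/2 = 4.12 × 10^-3 M
pH = −log[H+] = −log(4.12 × 10^-3) = 2.39

pH = 2.39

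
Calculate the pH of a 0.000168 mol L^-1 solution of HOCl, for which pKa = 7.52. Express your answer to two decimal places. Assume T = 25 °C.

HOCl ⇌ OCl- + H+
Ka = 10^(−7.52) = 3.02 × 10^-8
Ka = [H+]²/(0.000168 − [H+]) = 3.02 × 10^-8
Since Ka ≪ C₀, [H+] ≈ √(Ka·C₀) = 2.25 × 10^-6 M.
pH = −log(2.25 × 10^-6) = 5.65

pH = 5.65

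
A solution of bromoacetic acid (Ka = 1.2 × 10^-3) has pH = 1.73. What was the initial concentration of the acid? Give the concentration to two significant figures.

[H+] = 10^(-1.73) = 1.86 × 10^-2 M = x
Ka = x²/(C₀ − x) ⇒ C₀ = x + x²/Ka
C₀ = 1.86 × 10^-2 + (1.86 × 10^-2)²/(1.2 × 10^-3) = 3.07 × 10^-1 M

C₀ = 3.1 × 10^-1 M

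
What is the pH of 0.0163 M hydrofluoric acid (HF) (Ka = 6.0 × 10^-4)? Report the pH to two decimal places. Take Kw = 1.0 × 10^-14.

HF ⇌ F- + H+
From the ICE table, Ka = x²/(0.0163 − x) = 6.0 × 10^-4.
The 5% rule fails; solving x² + Ka·x − Ka·C₀ = 0 exactly:
x = (−Ka + √(Ka² + 4·Ka·C₀))/2 = 2.84 × 10^-3 M
pH = −log[H+] = −log(2.84 × 10^-3) = 2.55

pH = 2.55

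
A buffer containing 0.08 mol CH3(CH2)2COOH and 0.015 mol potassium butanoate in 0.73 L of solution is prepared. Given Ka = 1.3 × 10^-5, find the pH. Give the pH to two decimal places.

pKa = −log(1.3 × 10^-5) = 4.886
Using pH = pKa + log([base]/[acid]) with [base]/[acid] = 0.015/0.08:
pH = 4.886 + (-0.727) = 4.16

pH = 4.16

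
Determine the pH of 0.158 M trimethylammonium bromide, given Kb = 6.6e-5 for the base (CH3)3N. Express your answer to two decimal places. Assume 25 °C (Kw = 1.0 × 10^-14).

(CH3)3NH+ is the conjugate acid of the weak base (CH3)3N.
Ka = Kw/Kb = 1.0×10^-14 / 6.6 × 10^-5 = 1.52 × 10^-10
From the ICE table, Ka = [H+]²/(0.158 − [H+]) = 1.52 × 10^-10.
Assume [H+] ≪ 0.158: [H+] ≈ √(1.52 × 10^-10 × 0.158) = 4.90 × 10^-6 M
pH = −log(4.90 × 10^-6) = 5.31

pH = 5.31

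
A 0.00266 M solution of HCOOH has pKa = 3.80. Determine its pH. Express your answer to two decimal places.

HCOOH ⇌ HCOO- + H+
Ka = 10^(−3.80) = 1.58 × 10^-4
From the ICE table, Ka = x²/(0.00266 − x) = 1.58 × 10^-4.
Here C₀/Ka ≈ 16.8, so the small-x approximation fails. Use the quadratic:
x = (−Ka + √(Ka² + 4·Ka·C₀))/2 = 5.74 × 10^-4 M
pH = −log[H+] = −log(5.74 × 10^-4) = 3.24

pH = 3.24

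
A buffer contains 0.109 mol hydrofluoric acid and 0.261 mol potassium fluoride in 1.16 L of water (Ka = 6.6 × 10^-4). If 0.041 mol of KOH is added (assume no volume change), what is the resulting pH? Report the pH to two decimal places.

pH = 3.83

After neutralization: n(HF) = 0.068 mol, n(F-) = 0.302 mol.
pKa = −log(6.6 × 10^-4) = 3.180
pH = pKa + log(n_F-/n_HF) = 3.180 + log(0.302/0.068) = 3.180 + (+0.647)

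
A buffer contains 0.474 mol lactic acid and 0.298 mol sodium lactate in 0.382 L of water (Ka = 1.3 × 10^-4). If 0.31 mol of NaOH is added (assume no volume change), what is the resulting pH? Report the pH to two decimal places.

OH- converts CH3CH(OH)COOH to CH3CH(OH)COO-: CH3CH(OH)COOH → 0.164 mol, CH3CH(OH)COO- → 0.608 mol.
pKa = −log(1.3 × 10^-4) = 3.886
Henderson–Hasselbalch with mole ratio 0.608/0.164: pH = 3.886 + (+0.569)

pH = 4.46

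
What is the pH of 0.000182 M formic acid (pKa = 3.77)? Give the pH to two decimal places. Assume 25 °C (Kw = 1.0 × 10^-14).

HCOOH ⇌ HCOO- + H+
Ka = 10^(−3.77) = 1.70 × 10^-4
Ka = x²/(0.000182 − x) = 1.70 × 10^-4
x is not negligible relative to C₀; solve x² + 0.00017·x − 3.09e-08 = 0.
x = [−0.00017 + √(0.00017² + 1.24e-07)]/2 = 1.10 × 10^-4 M
pH = −log[H+] = −log(1.10 × 10^-4) = 3.96

pH = 3.96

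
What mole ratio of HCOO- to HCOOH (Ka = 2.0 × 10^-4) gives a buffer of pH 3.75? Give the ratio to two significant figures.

pKa = -log(2.0 × 10^-4) = 3.699
pH = pKa + log(r) ⇒ log(r) = 3.75 − 3.699 = +0.051
r = [HCOO-]/[HCOOH] = 10^(+0.051) = 1.12

ratio = 1.1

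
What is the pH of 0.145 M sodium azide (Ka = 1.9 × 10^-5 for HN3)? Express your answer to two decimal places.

N3- is the conjugate base of the weak acid HN3.
Kb = Kw/Ka = 1.0×10^-14 / 1.9 × 10^-5 = 5.26 × 10^-10
Kb = [OH-]²/(0.145 − [OH-]) = 5.26 × 10^-10
Since Kb ≪ C₀, [OH-] ≈ √(Kb·C₀) = 8.73 × 10^-6 M.
Check: 0.006% ionized — well under 5%, approximation valid.
pOH = −log(8.73 × 10^-6) = 5.06; pH = 14.00 − 5.06 = 8.94

pH = 8.94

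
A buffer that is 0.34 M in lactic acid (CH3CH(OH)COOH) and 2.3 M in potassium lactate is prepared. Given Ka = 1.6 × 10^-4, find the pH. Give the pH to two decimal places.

pH = 4.63

pKa = −log(1.6 × 10^-4) = 3.796
Using pH = pKa + log([base]/[acid]) with [base]/[acid] = 2.3/0.34:
pH = 3.796 + (+0.830) = 4.63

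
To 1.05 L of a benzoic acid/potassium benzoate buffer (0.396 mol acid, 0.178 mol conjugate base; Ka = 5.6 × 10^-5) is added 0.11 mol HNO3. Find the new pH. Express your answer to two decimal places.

pH = 3.38

Added H+ converts C6H5COO- to C6H5COOH: C6H5COOH → 0.506 mol, C6H5COO- → 0.068 mol.
pKa = −log(5.6 × 10^-5) = 4.252
pH = pKa + log([A⁻]/[HA]) = 4.252 + log(0.068/0.506) = 4.252 -0.872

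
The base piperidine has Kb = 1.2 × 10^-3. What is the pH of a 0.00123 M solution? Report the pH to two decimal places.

pH = 10.88

C5H10NH + H2O ⇌ C5H10NH2+ + OH-
Kb = [OH-]²/(0.00123 − [OH-]) = 1.2 × 10^-3
The 5% rule fails; solving [OH-]² + Kb·[OH-] − Kb·C₀ = 0 exactly:
[OH-] = [−0.0012 + √(0.0012² + 5.9e-06)]/2 = 7.55 × 10^-4 M
pOH = 3.12, so pH = 14.00 − pOH = 10.88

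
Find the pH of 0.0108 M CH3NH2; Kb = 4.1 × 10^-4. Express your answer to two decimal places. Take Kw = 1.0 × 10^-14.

pH = 11.28

CH3NH2 + H2O ⇌ CH3NH3+ + OH-
Kb = [OH-]²/(0.0108 − [OH-]) = 4.1 × 10^-4
The 5% rule fails; solving [OH-]² + Kb·[OH-] − Kb·C₀ = 0 exactly:
[OH-] = (−Kb + √(Kb² + 4·Kb·C₀))/2 = 1.91 × 10^-3 M
pOH = −log(1.91 × 10^-3) = 2.72; pH = 14.00 − 2.72 = 11.28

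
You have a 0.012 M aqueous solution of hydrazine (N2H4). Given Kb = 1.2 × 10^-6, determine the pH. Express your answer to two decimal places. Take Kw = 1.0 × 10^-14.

pH = 10.08

N2H4 + H2O ⇌ N2H5+ + OH-
Kb = x²/(0.012 − x) = 1.2 × 10^-6
Neglecting x in the denominator: x = √(1.2 × 10^-6 × 0.012) = 1.20 × 10^-4 M
(x/C₀ = 1% < 5%, so the approximation holds.)
pOH = 3.92, so pH = 14.00 − pOH = 10.08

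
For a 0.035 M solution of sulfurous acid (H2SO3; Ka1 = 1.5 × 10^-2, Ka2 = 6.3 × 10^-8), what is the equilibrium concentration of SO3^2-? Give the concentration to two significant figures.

First ionization gives [H+] ≈ [HSO3-] = 1.66 × 10^-2 M.
Second step: Ka2 = [H+][SO3^2-]/[HSO3-] ≈ [SO3^2-] (since [H+] ≈ [HSO3-]).
So [SO3^2-] ≈ Ka2.

6.3 × 10^-8 M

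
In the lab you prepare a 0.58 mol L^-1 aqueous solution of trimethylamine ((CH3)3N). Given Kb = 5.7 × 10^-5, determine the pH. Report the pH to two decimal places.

(CH3)3N + H2O ⇌ (CH3)3NH+ + OH-
From the ICE table, Kb = [OH-]²/(0.58 − [OH-]) = 5.7 × 10^-5.
Neglecting [OH-] in the denominator: [OH-] = √(5.7 × 10^-5 × 0.58) = 5.75 × 10^-3 M
pOH = −log(5.75 × 10^-3) = 2.24; pH = 14.00 − 2.24 = 11.76

pH = 11.76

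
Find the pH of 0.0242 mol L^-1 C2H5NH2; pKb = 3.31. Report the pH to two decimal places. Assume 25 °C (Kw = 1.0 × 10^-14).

C2H5NH2 + H2O ⇌ C2H5NH3+ + OH-
Kb = 10^(−3.31) = 4.90 × 10^-4
From the ICE table, Kb = [OH-]²/(0.0242 − [OH-]) = 4.90 × 10^-4.
[OH-] is not negligible relative to C₀; solve [OH-]² + 0.00049·[OH-] − 1.19e-05 = 0.
[OH-] = [−0.00049 + √(0.00049² + 4.74e-05)]/2 = 3.21 × 10^-3 M
pOH = −log(3.21 × 10^-3) = 2.49; pH = 14.00 − 2.49 = 11.51

pH = 11.51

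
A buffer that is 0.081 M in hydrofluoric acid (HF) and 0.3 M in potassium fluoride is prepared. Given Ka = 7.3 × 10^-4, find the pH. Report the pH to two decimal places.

pH = 3.71

pKa = −log(7.3 × 10^-4) = 3.137
Using pH = pKa + log([base]/[acid]) with [base]/[acid] = 0.3/0.081:
pH = 3.137 + (+0.569) = 3.71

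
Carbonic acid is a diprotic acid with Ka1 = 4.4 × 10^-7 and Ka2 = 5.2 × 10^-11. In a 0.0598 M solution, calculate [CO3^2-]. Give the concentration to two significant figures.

5.2 × 10^-11 M

First ionization gives [H+] ≈ [HCO3-] = 1.62 × 10^-4 M.
Second step: Ka2 = [H+][CO3^2-]/[HCO3-] ≈ [CO3^2-] (since [H+] ≈ [HCO3-]).
So [CO3^2-] ≈ Ka2.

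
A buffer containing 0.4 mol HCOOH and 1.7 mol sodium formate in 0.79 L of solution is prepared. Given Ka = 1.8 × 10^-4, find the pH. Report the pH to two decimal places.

pKa = −log(1.8 × 10^-4) = 3.745
Henderson–Hasselbalch: pH = pKa + log([HCOO-]/[HCOOH]) = 3.745 + log(1.7/0.4)
pH = 3.745 + (+0.628) = 4.37

pH = 4.37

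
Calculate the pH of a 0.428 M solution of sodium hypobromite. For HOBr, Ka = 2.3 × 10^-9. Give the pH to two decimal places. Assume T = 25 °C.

OBr- is the conjugate base of the weak acid HOBr.
Kb = Kw/Ka = 1.0×10^-14 / 2.3 × 10^-9 = 4.35 × 10^-6
Kb = [OH-]²/(0.428 − [OH-]) = 4.35 × 10^-6
Since Kb ≪ C₀, [OH-] ≈ √(Kb·C₀) = 1.36 × 10^-3 M.
([OH-]/C₀ = 0.32% < 5%, so the approximation holds.)
pOH = −log(1.36 × 10^-3) = 2.87; pH = 14.00 − 2.87 = 11.13

pH = 11.13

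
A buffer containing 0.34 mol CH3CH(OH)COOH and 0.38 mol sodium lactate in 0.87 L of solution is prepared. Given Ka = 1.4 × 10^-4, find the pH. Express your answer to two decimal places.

pH = 3.90

pKa = −log(1.4 × 10^-4) = 3.854
Using pH = pKa + log([base]/[acid]) with [base]/[acid] = 0.38/0.34:
pH = 3.854 + (+0.048) = 3.90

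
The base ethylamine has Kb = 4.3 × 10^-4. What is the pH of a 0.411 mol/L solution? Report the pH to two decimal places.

pH = 12.12

C2H5NH2 + H2O ⇌ C2H5NH3+ + OH-
Let x = [OH-] at equilibrium. Kb = x²/(0.411 − x).
Neglecting x in the denominator: x = √(4.3 × 10^-4 × 0.411) = 1.33 × 10^-2 M
Check: 3.2% ionized — well under 5%, approximation valid.
pOH = −log(1.33 × 10^-2) = 1.88; pH = 14.00 − 1.88 = 12.12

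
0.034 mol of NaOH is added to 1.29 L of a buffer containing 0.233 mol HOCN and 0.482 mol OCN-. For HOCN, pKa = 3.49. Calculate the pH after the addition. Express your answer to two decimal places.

pH = 3.90

OH- converts HOCN to OCN-: HOCN → 0.199 mol, OCN- → 0.516 mol.
pH = pKa + log(n_OCN-/n_HOCN) = 3.49 + log(0.516/0.199) = 3.49 + (+0.414)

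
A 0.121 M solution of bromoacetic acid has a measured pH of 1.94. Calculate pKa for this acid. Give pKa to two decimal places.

pKa = 2.92

[H+] = 10^(-1.94) = 1.15 × 10^-2 M
At equilibrium [HA] = 0.121 − 1.15 × 10^-2 = 1.10 × 10^-1 M
Ka = [H+][A-]/[HA] = (1.15 × 10^-2)² / 1.10 × 10^-1 = 1.20 × 10^-3
pKa = -log(1.20 × 10^-3) = 2.92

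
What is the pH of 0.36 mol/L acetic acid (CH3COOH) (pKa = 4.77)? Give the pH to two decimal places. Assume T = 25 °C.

pH = 2.61

CH3COOH ⇌ CH3COO- + H+
Ka = 10^(−4.77) = 1.70 × 10^-5
Ka = [H+]²/(0.36 − [H+]) = 1.70 × 10^-5
Since Ka ≪ C₀, [H+] ≈ √(Ka·C₀) = 2.47 × 10^-3 M.
Check: 0.69% ionized — well under 5%, approximation valid.
pH = −log[H+] = −log(2.47 × 10^-3) = 2.61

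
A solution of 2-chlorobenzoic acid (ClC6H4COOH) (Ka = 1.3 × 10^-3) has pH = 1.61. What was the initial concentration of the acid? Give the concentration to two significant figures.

[H+] = 10^(-1.61) = 2.45 × 10^-2 M = x
Ka = x²/(C₀ − x) ⇒ C₀ = x + x²/Ka
C₀ = 2.45 × 10^-2 + (2.45 × 10^-2)²/(1.3 × 10^-3) = 4.86 × 10^-1 M

C₀ = 4.9 × 10^-1 M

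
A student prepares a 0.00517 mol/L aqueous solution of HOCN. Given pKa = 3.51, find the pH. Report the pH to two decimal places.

HOCN ⇌ OCN- + H+
Ka = 10^(−3.51) = 3.09 × 10^-4
From the ICE table, Ka = [H+]²/(0.00517 − [H+]) = 3.09 × 10^-4.
The 5% rule fails; solving [H+]² + Ka·[H+] − Ka·C₀ = 0 exactly:
[H+] = [−0.000309 + √(0.000309² + 6.39e-06)]/2 = 1.12 × 10^-3 M
pH = −log(1.12 × 10^-3) = 2.95

pH = 2.95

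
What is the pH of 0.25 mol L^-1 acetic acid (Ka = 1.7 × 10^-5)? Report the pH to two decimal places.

CH3COOH ⇌ CH3COO- + H+
Let x = [H+] at equilibrium. Ka = x²/(0.25 − x).
Neglecting x in the denominator: x = √(1.7 × 10^-5 × 0.25) = 2.06 × 10^-3 M
(x/C₀ = 0.82% < 5%, so the approximation holds.)
pH = −log[H+] = −log(2.06 × 10^-3) = 2.69

pH = 2.69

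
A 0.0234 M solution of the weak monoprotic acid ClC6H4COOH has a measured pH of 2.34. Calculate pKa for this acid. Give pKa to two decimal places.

[H+] = 10^(-2.34) = 4.57 × 10^-3 M
At equilibrium [HA] = 0.0234 − 4.57 × 10^-3 = 1.88 × 10^-2 M
Ka = [H+][A-]/[HA] = (4.57 × 10^-3)² / 1.88 × 10^-2 = 1.11 × 10^-3
pKa = -log(1.11 × 10^-3) = 2.95

pKa = 2.95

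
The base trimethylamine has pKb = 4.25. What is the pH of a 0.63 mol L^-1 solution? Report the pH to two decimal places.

(CH3)3N + H2O ⇌ (CH3)3NH+ + OH-
Kb = 10^(−4.25) = 5.62 × 10^-5
Kb = x²/(0.63 − x) = 5.62 × 10^-5
Neglecting x in the denominator: x = √(5.62 × 10^-5 × 0.63) = 5.95 × 10^-3 M
Check: 0.94% ionized — well under 5%, approximation valid.
pOH = −log(5.95 × 10^-3) = 2.23; pH = 14.00 − 2.23 = 11.77

pH = 11.77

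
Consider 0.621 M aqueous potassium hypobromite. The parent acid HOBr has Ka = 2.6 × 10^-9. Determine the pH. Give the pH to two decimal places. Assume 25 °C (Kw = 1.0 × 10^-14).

pH = 11.19

OBr- is the conjugate base of the weak acid HOBr.
Kb = Kw/Ka = 1.0×10^-14 / 2.6 × 10^-9 = 3.85 × 10^-6
Kb = x²/(0.621 − x) = 3.85 × 10^-6
Assume x ≪ 0.621: x ≈ √(3.85 × 10^-6 × 0.621) = 1.55 × 10^-3 M
(x/C₀ = 0.25% < 5%, so the approximation holds.)
pOH = 2.81, so pH = 14.00 − pOH = 11.19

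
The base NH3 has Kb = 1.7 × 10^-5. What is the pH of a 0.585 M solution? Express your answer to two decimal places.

pH = 11.50

NH3 + H2O ⇌ NH4+ + OH-
Kb = x²/(0.585 − x) = 1.7 × 10^-5
Assume x ≪ 0.585: x ≈ √(1.7 × 10^-5 × 0.585) = 3.15 × 10^-3 M
pOH = −log(3.15 × 10^-3) = 2.50; pH = 14.00 − 2.50 = 11.50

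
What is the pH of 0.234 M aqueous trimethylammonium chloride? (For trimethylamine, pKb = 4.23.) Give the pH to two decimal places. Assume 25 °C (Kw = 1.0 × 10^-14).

pH = 5.20

(CH3)3NH+ is the conjugate acid of the weak base (CH3)3N.
Kb = 10^(−4.23) = 5.89 × 10^-5
Ka = Kw/Kb = 1.0×10^-14 / 5.89 × 10^-5 = 1.70 × 10^-10
Let x = [H+] at equilibrium. Ka = x²/(0.234 − x).
Since Ka ≪ C₀, x ≈ √(Ka·C₀) = 6.31 × 10^-6 M.
pH = −log[H+] = −log(6.31 × 10^-6) = 5.20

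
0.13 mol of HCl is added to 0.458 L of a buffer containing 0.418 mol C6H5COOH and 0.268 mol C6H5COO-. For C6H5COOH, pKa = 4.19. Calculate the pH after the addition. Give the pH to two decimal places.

Added H+ converts C6H5COO- to C6H5COOH: C6H5COOH → 0.548 mol, C6H5COO- → 0.138 mol.
pH = pKa + log(n_C6H5COO-/n_C6H5COOH) = 4.19 + log(0.138/0.548) = 4.19 + (-0.599)

pH = 3.59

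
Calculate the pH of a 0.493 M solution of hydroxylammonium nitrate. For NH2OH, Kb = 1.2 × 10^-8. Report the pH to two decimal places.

NH3OH+ is the conjugate acid of the weak base NH2OH.
Ka = Kw/Kb = 1.0×10^-14 / 1.2 × 10^-8 = 8.33 × 10^-7
From the ICE table, Ka = x²/(0.493 − x) = 8.33 × 10^-7.
Neglecting x in the denominator: x = √(8.33 × 10^-7 × 0.493) = 6.41 × 10^-4 M
pH = −log(6.41 × 10^-4) = 3.19

pH = 3.19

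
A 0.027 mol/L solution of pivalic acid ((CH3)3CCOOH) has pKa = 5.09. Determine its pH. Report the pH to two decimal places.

(CH3)3CCOOH ⇌ (CH3)3CCOO- + H+
Ka = 10^(−5.09) = 8.13 × 10^-6
From the ICE table, Ka = [H+]²/(0.027 − [H+]) = 8.13 × 10^-6.
Since Ka ≪ C₀, [H+] ≈ √(Ka·C₀) = 4.69 × 10^-4 M.
([H+]/C₀ = 1.7% < 5%, so the approximation holds.)
pH = −log(4.69 × 10^-4) = 3.33

pH = 3.33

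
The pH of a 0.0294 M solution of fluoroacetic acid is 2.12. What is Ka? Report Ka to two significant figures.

Ka = 2.6 × 10^-3

[H+] = 10^(-2.12) = 7.59 × 10^-3 M
At equilibrium [HA] = 0.0294 − 7.59 × 10^-3 = 2.18 × 10^-2 M
Ka = [H+][A-]/[HA] = (7.59 × 10^-3)² / 2.18 × 10^-2 = 2.6 × 10^-3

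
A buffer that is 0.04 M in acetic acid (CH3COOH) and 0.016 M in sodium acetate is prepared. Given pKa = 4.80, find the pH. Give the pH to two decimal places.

Using pH = pKa + log([base]/[acid]) with [base]/[acid] = 0.016/0.04:
pH = 4.80 + (-0.398) = 4.40

pH = 4.40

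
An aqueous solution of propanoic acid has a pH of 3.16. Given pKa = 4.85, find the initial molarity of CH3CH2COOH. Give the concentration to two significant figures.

[H+] = 10^(-3.16) = 6.92 × 10^-4 M = x
Ka = 10^(−4.85) = 1.41 × 10^-5
Ka = x²/(C₀ − x) ⇒ C₀ = x + x²/Ka
C₀ = 6.92 × 10^-4 + (6.92 × 10^-4)²/(1.41 × 10^-5) = 3.47 × 10^-2 M

C₀ = 3.5 × 10^-2 M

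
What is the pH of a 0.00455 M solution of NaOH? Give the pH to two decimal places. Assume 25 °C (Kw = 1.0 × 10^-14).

NaOH is a strong base; [OH-] = 0.00455 M.
pOH = -log(0.00455) = 2.34
pH = 14.00 - 2.34 = 11.66

pH = 11.66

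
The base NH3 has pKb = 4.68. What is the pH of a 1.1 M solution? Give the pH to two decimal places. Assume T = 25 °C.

pH = 11.68

NH3 + H2O ⇌ NH4+ + OH-
Kb = 10^(−4.68) = 2.09 × 10^-5
From the ICE table, Kb = x²/(1.1 − x) = 2.09 × 10^-5.
Assume x ≪ 1.1: x ≈ √(2.09 × 10^-5 × 1.1) = 4.79 × 10^-3 M
pOH = −log(4.79 × 10^-3) = 2.32; pH = 14.00 − 2.32 = 11.68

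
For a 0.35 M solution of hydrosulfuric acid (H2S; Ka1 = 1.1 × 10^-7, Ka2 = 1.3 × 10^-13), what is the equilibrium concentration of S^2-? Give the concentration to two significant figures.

1.3 × 10^-13 M

First ionization gives [H+] ≈ [HS-] = 1.96 × 10^-4 M.
Second step: Ka2 = [H+][S^2-]/[HS-] ≈ [S^2-] (since [H+] ≈ [HS-]).
So [S^2-] ≈ Ka2.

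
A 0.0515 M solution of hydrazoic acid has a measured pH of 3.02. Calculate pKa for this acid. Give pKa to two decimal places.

pKa = 4.74

[H+] = 10^(-3.02) = 9.55 × 10^-4 M
At equilibrium [HA] = 0.0515 − 9.55 × 10^-4 = 5.05 × 10^-2 M
Ka = [H+][A-]/[HA] = (9.55 × 10^-4)² / 5.05 × 10^-2 = 1.81 × 10^-5
pKa = -log(1.81 × 10^-5) = 4.74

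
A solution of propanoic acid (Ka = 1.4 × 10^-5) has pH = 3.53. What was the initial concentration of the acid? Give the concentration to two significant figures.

C₀ = 6.5 × 10^-3 M

[H+] = 10^(-3.53) = 2.95 × 10^-4 M = x
Ka = x²/(C₀ − x) ⇒ C₀ = x + x²/Ka
C₀ = 2.95 × 10^-4 + (2.95 × 10^-4)²/(1.4 × 10^-5) = 6.51 × 10^-3 M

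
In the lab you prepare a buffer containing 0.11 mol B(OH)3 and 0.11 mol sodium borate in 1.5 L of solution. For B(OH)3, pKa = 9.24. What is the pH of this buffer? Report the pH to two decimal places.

pH = pKa + log([A⁻]/[HA]) = 9.24 + log(0.11/0.11)
pH = 9.24 + (+0.000) = 9.24

pH = 9.24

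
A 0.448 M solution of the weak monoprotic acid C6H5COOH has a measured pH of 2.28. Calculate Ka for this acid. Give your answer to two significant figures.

Ka = 6.2 × 10^-5

[H+] = 10^(-2.28) = 5.25 × 10^-3 M
At equilibrium [HA] = 0.448 − 5.25 × 10^-3 = 4.43 × 10^-1 M
Ka = [H+][A-]/[HA] = (5.25 × 10^-3)² / 4.43 × 10^-1 = 6.2 × 10^-5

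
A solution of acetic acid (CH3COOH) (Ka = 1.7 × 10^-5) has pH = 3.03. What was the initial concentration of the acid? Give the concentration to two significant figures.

[H+] = 10^(-3.03) = 9.33 × 10^-4 M = x
Ka = x²/(C₀ − x) ⇒ C₀ = x + x²/Ka
C₀ = 9.33 × 10^-4 + (9.33 × 10^-4)²/(1.7 × 10^-5) = 5.21 × 10^-2 M

C₀ = 5.2 × 10^-2 M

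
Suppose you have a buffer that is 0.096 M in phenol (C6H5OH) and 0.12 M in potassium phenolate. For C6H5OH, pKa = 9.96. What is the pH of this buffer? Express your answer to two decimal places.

pH = 10.06

Using pH = pKa + log([base]/[acid]) with [base]/[acid] = 0.12/0.096:
pH = 9.96 + (+0.097) = 10.06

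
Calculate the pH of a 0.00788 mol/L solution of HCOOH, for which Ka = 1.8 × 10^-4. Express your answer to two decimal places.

HCOOH ⇌ HCOO- + H+
Ka = [H+]²/(0.00788 − [H+]) = 1.8 × 10^-4
The 5% rule fails; solving [H+]² + Ka·[H+] − Ka·C₀ = 0 exactly:
[H+] = [−0.00018 + √(0.00018² + 5.67e-06)]/2 = 1.10 × 10^-3 M
pH = −log(1.10 × 10^-3) = 2.96

pH = 2.96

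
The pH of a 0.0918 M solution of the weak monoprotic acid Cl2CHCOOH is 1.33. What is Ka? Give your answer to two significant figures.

[H+] = 10^(-1.33) = 4.68 × 10^-2 M
At equilibrium [HA] = 0.0918 − 4.68 × 10^-2 = 4.50 × 10^-2 M
Ka = [H+][A-]/[HA] = (4.68 × 10^-2)² / 4.50 × 10^-2 = 4.9 × 10^-2

Ka = 4.9 × 10^-2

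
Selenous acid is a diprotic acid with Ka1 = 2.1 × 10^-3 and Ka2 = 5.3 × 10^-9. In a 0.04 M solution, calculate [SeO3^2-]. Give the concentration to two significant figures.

First ionization gives [H+] ≈ [HSeO3-] = 8.18 × 10^-3 M.
Second step: Ka2 = [H+][SeO3^2-]/[HSeO3-] ≈ [SeO3^2-] (since [H+] ≈ [HSeO3-]).
So [SeO3^2-] ≈ Ka2.

5.3 × 10^-9 M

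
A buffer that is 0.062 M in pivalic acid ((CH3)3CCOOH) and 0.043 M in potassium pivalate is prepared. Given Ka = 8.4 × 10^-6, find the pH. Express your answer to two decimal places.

pH = 4.92

pKa = −log(8.4 × 10^-6) = 5.076
pH = pKa + log([A⁻]/[HA]) = 5.076 + log(0.043/0.062)
pH = 5.076 + (-0.159) = 4.92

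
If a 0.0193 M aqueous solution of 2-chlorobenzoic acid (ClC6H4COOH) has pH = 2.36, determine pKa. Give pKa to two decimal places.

pKa = 2.89

[H+] = 10^(-2.36) = 4.37 × 10^-3 M
At equilibrium [HA] = 0.0193 − 4.37 × 10^-3 = 1.49 × 10^-2 M
Ka = [H+][A-]/[HA] = (4.37 × 10^-3)² / 1.49 × 10^-2 = 1.28 × 10^-3
pKa = -log(1.28 × 10^-3) = 2.89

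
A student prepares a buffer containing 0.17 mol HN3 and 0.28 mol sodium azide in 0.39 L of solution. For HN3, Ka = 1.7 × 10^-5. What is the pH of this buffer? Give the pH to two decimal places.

pH = 4.99

pKa = −log(1.7 × 10^-5) = 4.770
Henderson–Hasselbalch: pH = pKa + log([N3-]/[HN3]) = 4.770 + log(0.28/0.17)
pH = 4.770 + (+0.217) = 4.99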